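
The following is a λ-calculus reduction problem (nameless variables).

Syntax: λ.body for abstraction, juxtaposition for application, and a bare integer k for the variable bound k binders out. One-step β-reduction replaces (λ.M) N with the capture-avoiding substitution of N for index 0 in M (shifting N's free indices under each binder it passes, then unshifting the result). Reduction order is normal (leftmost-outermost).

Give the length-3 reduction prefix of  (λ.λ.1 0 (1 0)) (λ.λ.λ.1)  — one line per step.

Answer: after 3 steps: λ.λ.(λ.λ.λ.1) 1

Reduction:
  start: (λ.λ.1 0 (1 0)) (λ.λ.λ.1)
  →1  λ.(λ.λ.λ.1) 0 ((λ.λ.λ.1) 0)
  →2  λ.(λ.λ.1) ((λ.λ.λ.1) 0)
  →3  λ.λ.(λ.λ.λ.1) 1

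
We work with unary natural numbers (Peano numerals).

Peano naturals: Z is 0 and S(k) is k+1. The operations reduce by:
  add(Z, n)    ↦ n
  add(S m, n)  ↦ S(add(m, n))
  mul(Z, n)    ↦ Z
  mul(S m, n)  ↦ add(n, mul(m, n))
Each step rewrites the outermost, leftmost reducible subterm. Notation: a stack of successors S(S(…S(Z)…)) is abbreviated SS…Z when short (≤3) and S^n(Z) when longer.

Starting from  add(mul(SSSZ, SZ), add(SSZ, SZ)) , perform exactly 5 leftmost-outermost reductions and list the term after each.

  start: add(mul(SSSZ, SZ), add(SSZ, SZ))
  [1] add(add(SZ, mul(SSZ, SZ)), add(SSZ, SZ))
  [2] add(S(add(Z, mul(SSZ, SZ))), add(SSZ, SZ))
  [3] S(add(add(Z, mul(SSZ, SZ)), add(SSZ, SZ)))
  [4] S(add(mul(SSZ, SZ), add(SSZ, SZ)))
  [5] S(add(add(SZ, mul(SZ, SZ)), add(SSZ, SZ)))

Answer: after 5 steps: S(add(add(SZ, mul(SZ, SZ)), add(SSZ, SZ)))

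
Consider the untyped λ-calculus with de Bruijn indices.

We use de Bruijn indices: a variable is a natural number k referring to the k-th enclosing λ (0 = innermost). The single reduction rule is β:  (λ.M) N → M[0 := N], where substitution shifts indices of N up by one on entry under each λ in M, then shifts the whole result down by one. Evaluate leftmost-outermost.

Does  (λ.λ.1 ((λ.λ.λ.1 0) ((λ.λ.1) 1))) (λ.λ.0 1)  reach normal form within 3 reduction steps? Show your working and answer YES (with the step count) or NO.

  start: (λ.λ.1 ((λ.λ.λ.1 0) ((λ.λ.1) 1))) (λ.λ.0 1)
  →1  λ.(λ.λ.0 1) ((λ.λ.λ.1 0) ((λ.λ.1) (λ.λ.0 1)))
  →2  λ.λ.0 ((λ.λ.λ.1 0) ((λ.λ.1) (λ.λ.0 1)))
  →3  λ.λ.0 (λ.λ.1 0)

Answer: YES — reaches normal form λ.λ.0 (λ.λ.1 0) in 3 ≤ 3 steps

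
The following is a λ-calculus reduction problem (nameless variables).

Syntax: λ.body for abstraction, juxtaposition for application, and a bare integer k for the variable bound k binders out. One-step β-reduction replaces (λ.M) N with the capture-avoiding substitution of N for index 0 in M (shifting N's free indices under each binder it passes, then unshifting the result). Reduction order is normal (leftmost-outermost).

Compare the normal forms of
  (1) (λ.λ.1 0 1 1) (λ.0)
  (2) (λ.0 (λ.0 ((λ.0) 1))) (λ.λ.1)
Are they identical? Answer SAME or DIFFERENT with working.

Term A:
  start: (λ.λ.1 0 1 1) (λ.0)
  step 1: λ.(λ.0) 0 (λ.0) (λ.0)
  step 2: λ.0 (λ.0) (λ.0)

Term B:
  start: (λ.0 (λ.0 ((λ.0) 1))) (λ.λ.1)
  step 1: (λ.λ.1) (λ.0 ((λ.0) (λ.λ.1)))
  step 2: λ.λ.0 ((λ.0) (λ.λ.1))
  step 3: λ.λ.0 (λ.λ.1)

Answer: DIFFERENT — A ⇓ λ.0 (λ.0) (λ.0), B ⇓ λ.λ.0 (λ.λ.1)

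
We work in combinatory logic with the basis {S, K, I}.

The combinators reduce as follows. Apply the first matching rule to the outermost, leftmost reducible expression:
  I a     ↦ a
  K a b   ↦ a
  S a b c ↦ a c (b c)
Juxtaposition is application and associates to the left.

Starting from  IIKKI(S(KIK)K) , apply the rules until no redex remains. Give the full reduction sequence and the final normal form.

  start: IIKKI(S(KIK)K)
  →1  IKKI(S(KIK)K)
  →2  KKI(S(KIK)K)
  →3  K(S(KIK)K)
  →4  K(SIK)

Answer: normal form = K(SIK)  (in 4 steps)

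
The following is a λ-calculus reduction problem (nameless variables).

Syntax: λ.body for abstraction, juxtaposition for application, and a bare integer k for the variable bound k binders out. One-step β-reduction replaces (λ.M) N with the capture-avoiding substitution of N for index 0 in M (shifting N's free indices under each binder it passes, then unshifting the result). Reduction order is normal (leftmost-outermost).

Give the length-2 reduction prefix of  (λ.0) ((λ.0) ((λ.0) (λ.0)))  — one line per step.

  start: (λ.0) ((λ.0) ((λ.0) (λ.0)))
  step 1: (λ.0) ((λ.0) (λ.0))
  step 2: (λ.0) (λ.0)

Answer: after 2 steps: (λ.0) (λ.0)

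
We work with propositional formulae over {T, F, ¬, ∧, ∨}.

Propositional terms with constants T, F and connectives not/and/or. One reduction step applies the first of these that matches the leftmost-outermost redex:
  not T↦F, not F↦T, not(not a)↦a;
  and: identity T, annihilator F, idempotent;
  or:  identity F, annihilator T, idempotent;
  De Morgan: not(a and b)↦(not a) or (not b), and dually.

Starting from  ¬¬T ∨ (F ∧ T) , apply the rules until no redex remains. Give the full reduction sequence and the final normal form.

Answer: normal form = T  (in 2 steps)

Working:
  start: ¬¬T ∨ (F ∧ T)
  →1  T ∨ (F ∧ T)
  →2  T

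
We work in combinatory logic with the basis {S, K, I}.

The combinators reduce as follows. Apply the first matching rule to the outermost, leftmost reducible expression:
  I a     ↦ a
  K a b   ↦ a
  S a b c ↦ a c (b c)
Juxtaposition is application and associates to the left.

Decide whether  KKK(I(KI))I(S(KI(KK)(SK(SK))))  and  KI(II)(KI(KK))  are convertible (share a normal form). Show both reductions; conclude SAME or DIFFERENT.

Term A:
  start: KKK(I(KI))I(S(KI(KK)(SK(SK))))
  [1] K(I(KI))I(S(KI(KK)(SK(SK))))
  [2] I(KI)(S(KI(KK)(SK(SK))))
  [3] KI(S(KI(KK)(SK(SK))))
  [4] I

Term B:
  start: KI(II)(KI(KK))
  [1] I(KI(KK))
  [2] KI(KK)
  [3] I

Answer: SAME — A ⇓ I, B ⇓ I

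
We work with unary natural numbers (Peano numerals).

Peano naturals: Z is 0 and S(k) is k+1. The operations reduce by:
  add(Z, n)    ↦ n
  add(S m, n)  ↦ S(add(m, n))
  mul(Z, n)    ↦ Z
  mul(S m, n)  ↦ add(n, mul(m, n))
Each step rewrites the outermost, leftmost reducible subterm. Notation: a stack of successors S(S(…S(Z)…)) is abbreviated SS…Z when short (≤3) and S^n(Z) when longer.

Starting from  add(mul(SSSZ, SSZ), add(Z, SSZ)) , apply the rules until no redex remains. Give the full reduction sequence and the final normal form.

Answer: normal form = S^8(Z)  (in 21 steps)

Working:
  start: add(mul(SSSZ, SSZ), add(Z, SSZ))
  →1  add(add(SSZ, mul(SSZ, SSZ)), add(Z, SSZ))
  →2  add(S(add(SZ, mul(SSZ, SSZ))), add(Z, SSZ))
  →3  S(add(add(SZ, mul(SSZ, SSZ)), add(Z, SSZ)))
  →4  S(add(S(add(Z, mul(SSZ, SSZ))), add(Z, SSZ)))
  →5  S(S(add(add(Z, mul(SSZ, SSZ)), add(Z, SSZ))))
  →6  S(S(add(mul(SSZ, SSZ), add(Z, SSZ))))
  →7  S(S(add(add(SSZ, mul(SZ, SSZ)), add(Z, SSZ))))
  →8  S(S(add(S(add(SZ, mul(SZ, SSZ))), add(Z, SSZ))))
  →9  S(S(S(add(add(SZ, mul(SZ, SSZ)), add(Z, SSZ)))))
  →10  S(S(S(add(S(add(Z, mul(SZ, SSZ))), add(Z, SSZ)))))
  →11  S(S(S(S(add(add(Z, mul(SZ, SSZ)), add(Z, SSZ))))))
  →12  S(S(S(S(add(mul(SZ, SSZ), add(Z, SSZ))))))
  →13  S(S(S(S(add(add(SSZ, mul(Z, SSZ)), add(Z, SSZ))))))
  →14  S(S(S(S(add(S(add(SZ, mul(Z, SSZ))), add(Z, SSZ))))))
  →15  S(S(S(S(S(add(add(SZ, mul(Z, SSZ)), add(Z, SSZ)))))))
  →16  S(S(S(S(S(add(S(add(Z, mul(Z, SSZ))), add(Z, SSZ)))))))
  →17  S(S(S(S(S(S(add(add(Z, mul(Z, SSZ)), add(Z, SSZ))))))))
  →18  S(S(S(S(S(S(add(mul(Z, SSZ), add(Z, SSZ))))))))
  →19  S(S(S(S(S(S(add(Z, add(Z, SSZ))))))))
  →20  S(S(S(S(S(S(add(Z, SSZ)))))))
  →21  S^8(Z)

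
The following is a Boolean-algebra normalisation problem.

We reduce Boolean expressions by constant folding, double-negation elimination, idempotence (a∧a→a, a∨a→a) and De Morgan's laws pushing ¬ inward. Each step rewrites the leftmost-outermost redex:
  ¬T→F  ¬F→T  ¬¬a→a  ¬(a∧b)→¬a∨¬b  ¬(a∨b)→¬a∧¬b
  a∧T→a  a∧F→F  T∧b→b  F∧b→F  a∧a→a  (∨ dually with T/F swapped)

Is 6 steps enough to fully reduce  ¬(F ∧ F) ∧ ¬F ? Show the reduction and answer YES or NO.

Answer: YES — reaches normal form T in 4 ≤ 6 steps

Derivation:
  start: ¬(F ∧ F) ∧ ¬F
  [1] (¬F ∨ ¬F) ∧ ¬F
  [2] ¬F ∧ ¬F
  [3] ¬F
  [4] T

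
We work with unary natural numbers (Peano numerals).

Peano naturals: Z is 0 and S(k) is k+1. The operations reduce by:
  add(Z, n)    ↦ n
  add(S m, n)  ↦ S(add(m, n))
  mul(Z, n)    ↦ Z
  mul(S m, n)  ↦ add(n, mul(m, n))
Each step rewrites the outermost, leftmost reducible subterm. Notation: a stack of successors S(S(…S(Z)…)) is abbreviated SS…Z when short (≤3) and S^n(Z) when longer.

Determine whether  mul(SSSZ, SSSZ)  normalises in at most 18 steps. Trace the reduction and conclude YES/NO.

  start: mul(SSSZ, SSSZ)
  [1] add(SSSZ, mul(SSZ, SSSZ))
  [2] S(add(SSZ, mul(SSZ, SSSZ)))
  [3] S(S(add(SZ, mul(SSZ, SSSZ))))
  [4] S(S(S(add(Z, mul(SSZ, SSSZ)))))
  [5] S(S(S(mul(SSZ, SSSZ))))
  [6] S(S(S(add(SSSZ, mul(SZ, SSSZ)))))
  [7] S(S(S(S(add(SSZ, mul(SZ, SSSZ))))))
  [8] S(S(S(S(S(add(SZ, mul(SZ, SSSZ)))))))
  [9] S(S(S(S(S(S(add(Z, mul(SZ, SSSZ))))))))
  [10] S(S(S(S(S(S(mul(SZ, SSSZ)))))))
  [11] S(S(S(S(S(S(add(SSSZ, mul(Z, SSSZ))))))))
  [12] S(S(S(S(S(S(S(add(SSZ, mul(Z, SSSZ)))))))))
  [13] S(S(S(S(S(S(S(S(add(SZ, mul(Z, SSSZ))))))))))
  [14] S(S(S(S(S(S(S(S(S(add(Z, mul(Z, SSSZ)))))))))))
  [15] S(S(S(S(S(S(S(S(S(mul(Z, SSSZ))))))))))
  [16] S^9(Z)

Answer: YES — reaches normal form S^9(Z) in 16 ≤ 18 steps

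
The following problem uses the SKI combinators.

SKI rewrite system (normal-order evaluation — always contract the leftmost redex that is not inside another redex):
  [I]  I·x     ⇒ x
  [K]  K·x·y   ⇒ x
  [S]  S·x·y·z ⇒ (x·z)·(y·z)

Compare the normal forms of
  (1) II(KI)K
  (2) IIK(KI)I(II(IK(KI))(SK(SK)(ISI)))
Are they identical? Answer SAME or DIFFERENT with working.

Term A:
  start: II(KI)K
  →1  I(KI)K
  →2  KIK
  →3  I

Term B:
  start: IIK(KI)I(II(IK(KI))(SK(SK)(ISI)))
  →1  IK(KI)I(II(IK(KI))(SK(SK)(ISI)))
  →2  K(KI)I(II(IK(KI))(SK(SK)(ISI)))
  →3  KI(II(IK(KI))(SK(SK)(ISI)))
  →4  I

Answer: SAME — A ⇓ I, B ⇓ I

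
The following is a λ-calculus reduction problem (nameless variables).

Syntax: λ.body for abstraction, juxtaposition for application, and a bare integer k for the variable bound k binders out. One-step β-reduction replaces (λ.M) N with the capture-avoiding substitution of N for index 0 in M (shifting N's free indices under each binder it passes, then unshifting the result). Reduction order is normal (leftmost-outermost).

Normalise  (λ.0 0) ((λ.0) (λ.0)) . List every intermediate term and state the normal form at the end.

Answer: normal form = λ.0  (in 4 steps)

Derivation:
  start: (λ.0 0) ((λ.0) (λ.0))
  step 1: (λ.0) (λ.0) ((λ.0) (λ.0))
  step 2: (λ.0) ((λ.0) (λ.0))
  step 3: (λ.0) (λ.0)
  step 4: λ.0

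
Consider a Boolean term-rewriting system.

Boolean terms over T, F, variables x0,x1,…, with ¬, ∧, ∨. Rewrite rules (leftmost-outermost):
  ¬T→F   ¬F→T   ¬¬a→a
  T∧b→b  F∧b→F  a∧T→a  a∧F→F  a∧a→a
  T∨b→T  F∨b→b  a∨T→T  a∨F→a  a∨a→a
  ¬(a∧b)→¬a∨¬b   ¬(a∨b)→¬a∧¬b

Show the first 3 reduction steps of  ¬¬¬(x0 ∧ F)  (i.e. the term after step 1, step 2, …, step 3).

  start: ¬¬¬(x0 ∧ F)
  [1] ¬(x0 ∧ F)
  [2] ¬x0 ∨ ¬F
  [3] ¬x0 ∨ T

Answer: after 3 steps: ¬x0 ∨ T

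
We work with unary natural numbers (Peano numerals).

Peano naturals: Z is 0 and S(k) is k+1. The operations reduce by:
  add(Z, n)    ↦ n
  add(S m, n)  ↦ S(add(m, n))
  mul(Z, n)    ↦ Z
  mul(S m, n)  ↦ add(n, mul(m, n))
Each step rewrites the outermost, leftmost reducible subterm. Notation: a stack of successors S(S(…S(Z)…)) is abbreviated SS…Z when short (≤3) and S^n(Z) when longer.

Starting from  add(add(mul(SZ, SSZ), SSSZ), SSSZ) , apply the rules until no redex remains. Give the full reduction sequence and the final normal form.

Answer: normal form = S^8(Z)  (in 14 steps)

Working:
  start: add(add(mul(SZ, SSZ), SSSZ), SSSZ)
  →1  add(add(add(SSZ, mul(Z, SSZ)), SSSZ), SSSZ)
  →2  add(add(S(add(SZ, mul(Z, SSZ))), SSSZ), SSSZ)
  →3  add(S(add(add(SZ, mul(Z, SSZ)), SSSZ)), SSSZ)
  →4  S(add(add(add(SZ, mul(Z, SSZ)), SSSZ), SSSZ))
  →5  S(add(add(S(add(Z, mul(Z, SSZ))), SSSZ), SSSZ))
  →6  S(add(S(add(add(Z, mul(Z, SSZ)), SSSZ)), SSSZ))
  →7  S(S(add(add(add(Z, mul(Z, SSZ)), SSSZ), SSSZ)))
  →8  S(S(add(add(mul(Z, SSZ), SSSZ), SSSZ)))
  →9  S(S(add(add(Z, SSSZ), SSSZ)))
  →10  S(S(add(SSSZ, SSSZ)))
  →11  S(S(S(add(SSZ, SSSZ))))
  →12  S(S(S(S(add(SZ, SSSZ)))))
  →13  S(S(S(S(S(add(Z, SSSZ))))))
  →14  S^8(Z)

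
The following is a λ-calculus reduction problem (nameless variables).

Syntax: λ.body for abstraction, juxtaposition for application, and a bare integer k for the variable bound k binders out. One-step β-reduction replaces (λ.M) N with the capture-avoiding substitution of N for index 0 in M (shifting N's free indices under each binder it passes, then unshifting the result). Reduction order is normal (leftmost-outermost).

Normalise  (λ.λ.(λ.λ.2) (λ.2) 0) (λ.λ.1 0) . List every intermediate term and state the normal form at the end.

  start: (λ.λ.(λ.λ.2) (λ.2) 0) (λ.λ.1 0)
  →1  λ.(λ.λ.2) (λ.λ.λ.1 0) 0
  →2  λ.(λ.1) 0
  →3  λ.0

Answer: normal form = λ.0  (in 3 steps)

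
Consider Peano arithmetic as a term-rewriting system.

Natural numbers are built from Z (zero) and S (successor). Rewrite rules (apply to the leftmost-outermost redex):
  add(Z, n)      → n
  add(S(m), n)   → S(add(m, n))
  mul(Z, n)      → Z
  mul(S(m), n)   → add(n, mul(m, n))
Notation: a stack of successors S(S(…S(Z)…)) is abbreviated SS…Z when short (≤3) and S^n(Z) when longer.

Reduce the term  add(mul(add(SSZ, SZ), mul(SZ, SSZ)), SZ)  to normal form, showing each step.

  start: add(mul(add(SSZ, SZ), mul(SZ, SSZ)), SZ)
  →1  add(mul(S(add(SZ, SZ)), mul(SZ, SSZ)), SZ)
  →2  add(add(mul(SZ, SSZ), mul(add(SZ, SZ), mul(SZ, SSZ))), SZ)
  →3  add(add(add(SSZ, mul(Z, SSZ)), mul(add(SZ, SZ), mul(SZ, SSZ))), SZ)
  →4  add(add(S(add(SZ, mul(Z, SSZ))), mul(add(SZ, SZ), mul(SZ, SSZ))), SZ)
  →5  add(S(add(add(SZ, mul(Z, SSZ)), mul(add(SZ, SZ), mul(SZ, SSZ)))), SZ)
  →6  S(add(add(add(SZ, mul(Z, SSZ)), mul(add(SZ, SZ), mul(SZ, SSZ))), SZ))
  →7  S(add(add(S(add(Z, mul(Z, SSZ))), mul(add(SZ, SZ), mul(SZ, SSZ))), SZ))
  →8  S(add(S(add(add(Z, mul(Z, SSZ)), mul(add(SZ, SZ), mul(SZ, SSZ)))), SZ))
  →9  S(S(add(add(add(Z, mul(Z, SSZ)), mul(add(SZ, SZ), mul(SZ, SSZ))), SZ)))
  →10  S(S(add(add(mul(Z, SSZ), mul(add(SZ, SZ), mul(SZ, SSZ))), SZ)))
  →11  S(S(add(add(Z, mul(add(SZ, SZ), mul(SZ, SSZ))), SZ)))
  →12  S(S(add(mul(add(SZ, SZ), mul(SZ, SSZ)), SZ)))
  →13  S(S(add(mul(S(add(Z, SZ)), mul(SZ, SSZ)), SZ)))
  →14  S(S(add(add(mul(SZ, SSZ), mul(add(Z, SZ), mul(SZ, SSZ))), SZ)))
  →15  S(S(add(add(add(SSZ, mul(Z, SSZ)), mul(add(Z, SZ), mul(SZ, SSZ))), SZ)))
  →16  S(S(add(add(S(add(SZ, mul(Z, SSZ))), mul(add(Z, SZ), mul(SZ, SSZ))), SZ)))
  →17  S(S(add(S(add(add(SZ, mul(Z, SSZ)), mul(add(Z, SZ), mul(SZ, SSZ)))), SZ)))
  →18  S(S(S(add(add(add(SZ, mul(Z, SSZ)), mul(add(Z, SZ), mul(SZ, SSZ))), SZ))))
  →19  S(S(S(add(add(S(add(Z, mul(Z, SSZ))), mul(add(Z, SZ), mul(SZ, SSZ))), SZ))))
  →20  S(S(S(add(S(add(add(Z, mul(Z, SSZ)), mul(add(Z, SZ), mul(SZ, SSZ)))), SZ))))
  →21  S(S(S(S(add(add(add(Z, mul(Z, SSZ)), mul(add(Z, SZ), mul(SZ, SSZ))), SZ)))))
  →22  S(S(S(S(add(add(mul(Z, SSZ), mul(add(Z, SZ), mul(SZ, SSZ))), SZ)))))
  →23  S(S(S(S(add(add(Z, mul(add(Z, SZ), mul(SZ, SSZ))), SZ)))))
  →24  S(S(S(S(add(mul(add(Z, SZ), mul(SZ, SSZ)), SZ)))))
  →25  S(S(S(S(add(mul(SZ, mul(SZ, SSZ)), SZ)))))
  →26  S(S(S(S(add(add(mul(SZ, SSZ), mul(Z, mul(SZ, SSZ))), SZ)))))
  →27  S(S(S(S(add(add(add(SSZ, mul(Z, SSZ)), mul(Z, mul(SZ, SSZ))), SZ)))))
  →28  S(S(S(S(add(add(S(add(SZ, mul(Z, SSZ))), mul(Z, mul(SZ, SSZ))), SZ)))))
  →29  S(S(S(S(add(S(add(add(SZ, mul(Z, SSZ)), mul(Z, mul(SZ, SSZ)))), SZ)))))
  →30  S(S(S(S(S(add(add(add(SZ, mul(Z, SSZ)), mul(Z, mul(SZ, SSZ))), SZ))))))
  →31  S(S(S(S(S(add(add(S(add(Z, mul(Z, SSZ))), mul(Z, mul(SZ, SSZ))), SZ))))))
  →32  S(S(S(S(S(add(S(add(add(Z, mul(Z, SSZ)), mul(Z, mul(SZ, SSZ)))), SZ))))))
  →33  S(S(S(S(S(S(add(add(add(Z, mul(Z, SSZ)), mul(Z, mul(SZ, SSZ))), SZ)))))))
  →34  S(S(S(S(S(S(add(add(mul(Z, SSZ), mul(Z, mul(SZ, SSZ))), SZ)))))))
  →35  S(S(S(S(S(S(add(add(Z, mul(Z, mul(SZ, SSZ))), SZ)))))))
  →36  S(S(S(S(S(S(add(mul(Z, mul(SZ, SSZ)), SZ)))))))
  →37  S(S(S(S(S(S(add(Z, SZ)))))))
  →38  S^7(Z)

Answer: normal form = S^7(Z)  (in 38 steps)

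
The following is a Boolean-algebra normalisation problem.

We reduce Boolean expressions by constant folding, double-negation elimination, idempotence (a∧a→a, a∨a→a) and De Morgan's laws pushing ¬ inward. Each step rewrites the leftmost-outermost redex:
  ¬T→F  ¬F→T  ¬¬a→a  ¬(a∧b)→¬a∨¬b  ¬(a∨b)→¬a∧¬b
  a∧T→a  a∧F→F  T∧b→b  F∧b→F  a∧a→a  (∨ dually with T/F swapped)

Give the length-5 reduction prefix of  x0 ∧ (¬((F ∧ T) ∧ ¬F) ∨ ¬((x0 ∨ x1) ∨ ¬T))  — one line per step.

  start: x0 ∧ (¬((F ∧ T) ∧ ¬F) ∨ ¬((x0 ∨ x1) ∨ ¬T))
  →1  x0 ∧ ((¬(F ∧ T) ∨ ¬¬F) ∨ ¬((x0 ∨ x1) ∨ ¬T))
  →2  x0 ∧ (((¬F ∨ ¬T) ∨ ¬¬F) ∨ ¬((x0 ∨ x1) ∨ ¬T))
  →3  x0 ∧ (((T ∨ ¬T) ∨ ¬¬F) ∨ ¬((x0 ∨ x1) ∨ ¬T))
  →4  x0 ∧ ((T ∨ ¬¬F) ∨ ¬((x0 ∨ x1) ∨ ¬T))
  →5  x0 ∧ (T ∨ ¬((x0 ∨ x1) ∨ ¬T))

Answer: after 5 steps: x0 ∧ (T ∨ ¬((x0 ∨ x1) ∨ ¬T))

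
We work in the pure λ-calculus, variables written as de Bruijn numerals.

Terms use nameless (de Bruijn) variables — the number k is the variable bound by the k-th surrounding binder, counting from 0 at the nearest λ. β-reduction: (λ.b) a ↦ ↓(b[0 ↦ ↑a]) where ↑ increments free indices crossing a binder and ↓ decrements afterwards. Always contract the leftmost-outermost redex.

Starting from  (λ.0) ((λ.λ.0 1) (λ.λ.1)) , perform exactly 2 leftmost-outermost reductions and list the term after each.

Answer: after 2 steps: λ.0 (λ.λ.1)

Derivation:
  start: (λ.0) ((λ.λ.0 1) (λ.λ.1))
  [1] (λ.λ.0 1) (λ.λ.1)
  [2] λ.0 (λ.λ.1)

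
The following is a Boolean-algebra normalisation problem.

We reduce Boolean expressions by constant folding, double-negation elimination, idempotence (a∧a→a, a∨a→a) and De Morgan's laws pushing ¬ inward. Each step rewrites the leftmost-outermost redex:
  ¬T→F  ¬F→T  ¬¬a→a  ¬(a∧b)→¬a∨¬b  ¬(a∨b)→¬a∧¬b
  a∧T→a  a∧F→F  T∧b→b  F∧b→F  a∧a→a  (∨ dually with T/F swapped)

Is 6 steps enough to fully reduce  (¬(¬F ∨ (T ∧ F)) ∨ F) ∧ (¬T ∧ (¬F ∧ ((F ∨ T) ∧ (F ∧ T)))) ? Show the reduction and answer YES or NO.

Answer: YES — reaches normal form F in 5 ≤ 6 steps

Working:
  start: (¬(¬F ∨ (T ∧ F)) ∨ F) ∧ (¬T ∧ (¬F ∧ ((F ∨ T) ∧ (F ∧ T))))
  →1  ¬(¬F ∨ (T ∧ F)) ∧ (¬T ∧ (¬F ∧ ((F ∨ T) ∧ (F ∧ T))))
  →2  (¬¬F ∧ ¬(T ∧ F)) ∧ (¬T ∧ (¬F ∧ ((F ∨ T) ∧ (F ∧ T))))
  →3  (F ∧ ¬(T ∧ F)) ∧ (¬T ∧ (¬F ∧ ((F ∨ T) ∧ (F ∧ T))))
  →4  F ∧ (¬T ∧ (¬F ∧ ((F ∨ T) ∧ (F ∧ T))))
  →5  F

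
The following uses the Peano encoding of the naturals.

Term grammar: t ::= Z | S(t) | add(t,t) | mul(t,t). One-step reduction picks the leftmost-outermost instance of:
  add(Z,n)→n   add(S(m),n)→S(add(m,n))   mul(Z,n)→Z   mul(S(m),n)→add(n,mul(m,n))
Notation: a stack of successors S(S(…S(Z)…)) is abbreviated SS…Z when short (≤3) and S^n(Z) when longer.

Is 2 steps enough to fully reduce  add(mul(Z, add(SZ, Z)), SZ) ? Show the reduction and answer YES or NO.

  start: add(mul(Z, add(SZ, Z)), SZ)
  [1] add(Z, SZ)
  [2] SZ

Answer: YES — reaches normal form SZ in 2 ≤ 2 steps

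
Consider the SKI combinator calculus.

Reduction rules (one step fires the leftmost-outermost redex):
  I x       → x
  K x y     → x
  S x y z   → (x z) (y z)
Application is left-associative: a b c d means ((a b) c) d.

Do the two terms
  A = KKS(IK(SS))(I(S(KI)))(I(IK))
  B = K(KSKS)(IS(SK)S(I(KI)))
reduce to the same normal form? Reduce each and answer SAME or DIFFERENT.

Answer: SAME — A ⇓ SS, B ⇓ SS

Derivation:
Term A:
  start: KKS(IK(SS))(I(S(KI)))(I(IK))
  [1] K(IK(SS))(I(S(KI)))(I(IK))
  [2] IK(SS)(I(IK))
  [3] K(SS)(I(IK))
  [4] SS

Term B:
  start: K(KSKS)(IS(SK)S(I(KI)))
  [1] KSKS
  [2] SS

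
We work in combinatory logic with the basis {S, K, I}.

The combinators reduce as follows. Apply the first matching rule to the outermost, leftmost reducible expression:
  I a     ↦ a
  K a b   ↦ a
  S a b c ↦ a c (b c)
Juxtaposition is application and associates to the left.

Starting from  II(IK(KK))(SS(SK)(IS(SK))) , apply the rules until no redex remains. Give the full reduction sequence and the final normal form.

Answer: normal form = KK  (in 4 steps)

Working:
  start: II(IK(KK))(SS(SK)(IS(SK)))
  step 1: I(IK(KK))(SS(SK)(IS(SK)))
  step 2: IK(KK)(SS(SK)(IS(SK)))
  step 3: K(KK)(SS(SK)(IS(SK)))
  step 4: KK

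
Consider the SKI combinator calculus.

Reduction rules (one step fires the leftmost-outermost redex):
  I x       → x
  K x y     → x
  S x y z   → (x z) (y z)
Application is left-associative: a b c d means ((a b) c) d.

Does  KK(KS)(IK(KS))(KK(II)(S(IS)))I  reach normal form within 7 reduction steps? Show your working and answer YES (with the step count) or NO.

  start: KK(KS)(IK(KS))(KK(II)(S(IS)))I
  step 1: K(IK(KS))(KK(II)(S(IS)))I
  step 2: IK(KS)I
  step 3: K(KS)I
  step 4: KS

Answer: YES — reaches normal form KS in 4 ≤ 7 steps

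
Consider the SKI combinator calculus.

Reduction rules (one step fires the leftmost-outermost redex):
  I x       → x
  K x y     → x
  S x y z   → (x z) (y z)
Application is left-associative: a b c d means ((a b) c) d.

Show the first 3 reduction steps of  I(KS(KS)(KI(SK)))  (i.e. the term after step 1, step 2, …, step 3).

  start: I(KS(KS)(KI(SK)))
  →1  KS(KS)(KI(SK))
  →2  S(KI(SK))
  →3  SI

Answer: after 3 steps: SI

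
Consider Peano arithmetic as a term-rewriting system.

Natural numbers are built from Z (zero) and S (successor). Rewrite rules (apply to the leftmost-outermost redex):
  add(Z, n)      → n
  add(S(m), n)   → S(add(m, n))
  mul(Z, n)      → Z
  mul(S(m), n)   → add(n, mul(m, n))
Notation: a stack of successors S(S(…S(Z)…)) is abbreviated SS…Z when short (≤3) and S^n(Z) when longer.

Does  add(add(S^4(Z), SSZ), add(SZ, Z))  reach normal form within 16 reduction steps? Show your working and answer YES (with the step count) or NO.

Answer: YES — reaches normal form S^7(Z) in 14 ≤ 16 steps

Reduction:
  start: add(add(S^4(Z), SSZ), add(SZ, Z))
  step 1: add(S(add(SSSZ, SSZ)), add(SZ, Z))
  step 2: S(add(add(SSSZ, SSZ), add(SZ, Z)))
  step 3: S(add(S(add(SSZ, SSZ)), add(SZ, Z)))
  step 4: S(S(add(add(SSZ, SSZ), add(SZ, Z))))
  step 5: S(S(add(S(add(SZ, SSZ)), add(SZ, Z))))
  step 6: S(S(S(add(add(SZ, SSZ), add(SZ, Z)))))
  step 7: S(S(S(add(S(add(Z, SSZ)), add(SZ, Z)))))
  step 8: S(S(S(S(add(add(Z, SSZ), add(SZ, Z))))))
  step 9: S(S(S(S(add(SSZ, add(SZ, Z))))))
  step 10: S(S(S(S(S(add(SZ, add(SZ, Z)))))))
  step 11: S(S(S(S(S(S(add(Z, add(SZ, Z))))))))
  step 12: S(S(S(S(S(S(add(SZ, Z)))))))
  step 13: S(S(S(S(S(S(S(add(Z, Z))))))))
  step 14: S^7(Z)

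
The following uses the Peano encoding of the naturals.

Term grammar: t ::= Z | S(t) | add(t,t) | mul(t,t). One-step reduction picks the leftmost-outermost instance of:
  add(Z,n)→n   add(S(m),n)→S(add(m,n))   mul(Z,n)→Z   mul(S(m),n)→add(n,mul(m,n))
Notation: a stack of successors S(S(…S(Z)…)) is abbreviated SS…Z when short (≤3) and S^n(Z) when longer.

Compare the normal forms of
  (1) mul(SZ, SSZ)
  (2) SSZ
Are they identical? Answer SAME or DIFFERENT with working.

Term A:
  start: mul(SZ, SSZ)
  [1] add(SSZ, mul(Z, SSZ))
  [2] S(add(SZ, mul(Z, SSZ)))
  [3] S(S(add(Z, mul(Z, SSZ))))
  [4] S(S(mul(Z, SSZ)))
  [5] SSZ

Term B:
  start: SSZ

Answer: SAME — A ⇓ SSZ, B ⇓ SSZ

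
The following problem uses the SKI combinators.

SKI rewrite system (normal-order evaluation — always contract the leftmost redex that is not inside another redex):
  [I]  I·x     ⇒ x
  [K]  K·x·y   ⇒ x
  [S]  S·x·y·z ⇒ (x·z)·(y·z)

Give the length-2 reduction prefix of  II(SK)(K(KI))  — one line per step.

Answer: after 2 steps: SK(K(KI))

Derivation:
  start: II(SK)(K(KI))
  →1  I(SK)(K(KI))
  →2  SK(K(KI))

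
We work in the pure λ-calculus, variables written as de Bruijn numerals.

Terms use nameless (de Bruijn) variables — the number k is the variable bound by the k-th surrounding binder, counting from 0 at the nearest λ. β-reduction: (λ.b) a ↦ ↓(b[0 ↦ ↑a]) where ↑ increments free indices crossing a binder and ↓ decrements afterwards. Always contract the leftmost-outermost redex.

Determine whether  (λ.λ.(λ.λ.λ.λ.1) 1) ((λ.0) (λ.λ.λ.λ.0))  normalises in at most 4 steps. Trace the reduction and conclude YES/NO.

  start: (λ.λ.(λ.λ.λ.λ.1) 1) ((λ.0) (λ.λ.λ.λ.0))
  [1] λ.(λ.λ.λ.λ.1) ((λ.0) (λ.λ.λ.λ.0))
  [2] λ.λ.λ.λ.1

Answer: YES — reaches normal form λ.λ.λ.λ.1 in 2 ≤ 4 steps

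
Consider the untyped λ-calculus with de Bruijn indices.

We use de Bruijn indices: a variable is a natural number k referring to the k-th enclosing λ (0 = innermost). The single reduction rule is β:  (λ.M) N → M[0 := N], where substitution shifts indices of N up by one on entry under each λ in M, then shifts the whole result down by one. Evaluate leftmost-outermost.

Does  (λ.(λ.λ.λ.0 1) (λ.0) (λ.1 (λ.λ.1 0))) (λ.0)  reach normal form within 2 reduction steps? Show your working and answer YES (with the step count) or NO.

  start: (λ.(λ.λ.λ.0 1) (λ.0) (λ.1 (λ.λ.1 0))) (λ.0)
  →1  (λ.λ.λ.0 1) (λ.0) (λ.(λ.0) (λ.λ.1 0))
  →2  (λ.λ.0 1) (λ.(λ.0) (λ.λ.1 0))

Answer: NO — after 2 steps the term is (λ.λ.0 1) (λ.(λ.0) (λ.λ.1 0)), not yet normal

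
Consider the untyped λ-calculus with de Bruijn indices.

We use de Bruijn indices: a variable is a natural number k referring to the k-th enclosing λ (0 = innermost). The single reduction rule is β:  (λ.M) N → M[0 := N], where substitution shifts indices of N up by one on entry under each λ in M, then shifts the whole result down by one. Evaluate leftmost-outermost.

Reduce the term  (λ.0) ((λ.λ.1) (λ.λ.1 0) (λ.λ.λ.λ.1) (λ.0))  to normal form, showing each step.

  start: (λ.0) ((λ.λ.1) (λ.λ.1 0) (λ.λ.λ.λ.1) (λ.0))
  [1] (λ.λ.1) (λ.λ.1 0) (λ.λ.λ.λ.1) (λ.0)
  [2] (λ.λ.λ.1 0) (λ.λ.λ.λ.1) (λ.0)
  [3] (λ.λ.1 0) (λ.0)
  [4] λ.(λ.0) 0
  [5] λ.0

Answer: normal form = λ.0  (in 5 steps)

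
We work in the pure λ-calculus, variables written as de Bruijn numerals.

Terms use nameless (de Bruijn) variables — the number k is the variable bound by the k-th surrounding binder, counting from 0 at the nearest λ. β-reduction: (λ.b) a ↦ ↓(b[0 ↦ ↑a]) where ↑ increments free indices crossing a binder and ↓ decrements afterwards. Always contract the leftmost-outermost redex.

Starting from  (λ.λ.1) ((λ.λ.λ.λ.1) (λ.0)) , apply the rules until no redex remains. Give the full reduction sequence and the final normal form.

Answer: normal form = λ.λ.λ.λ.1  (in 2 steps)

Working:
  start: (λ.λ.1) ((λ.λ.λ.λ.1) (λ.0))
  →1  λ.(λ.λ.λ.λ.1) (λ.0)
  →2  λ.λ.λ.λ.1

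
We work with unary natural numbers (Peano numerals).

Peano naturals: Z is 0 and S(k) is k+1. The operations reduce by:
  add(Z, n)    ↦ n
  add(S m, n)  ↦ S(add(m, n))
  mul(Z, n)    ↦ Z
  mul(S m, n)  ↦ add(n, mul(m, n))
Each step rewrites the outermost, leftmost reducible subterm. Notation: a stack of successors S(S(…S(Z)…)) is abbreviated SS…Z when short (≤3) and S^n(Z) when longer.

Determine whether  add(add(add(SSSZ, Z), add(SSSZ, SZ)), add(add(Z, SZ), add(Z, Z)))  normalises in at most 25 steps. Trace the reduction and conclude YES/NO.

Answer: YES — reaches normal form S^8(Z) in 24 ≤ 25 steps

Derivation:
  start: add(add(add(SSSZ, Z), add(SSSZ, SZ)), add(add(Z, SZ), add(Z, Z)))
  [1] add(add(S(add(SSZ, Z)), add(SSSZ, SZ)), add(add(Z, SZ), add(Z, Z)))
  [2] add(S(add(add(SSZ, Z), add(SSSZ, SZ))), add(add(Z, SZ), add(Z, Z)))
  [3] S(add(add(add(SSZ, Z), add(SSSZ, SZ)), add(add(Z, SZ), add(Z, Z))))
  [4] S(add(add(S(add(SZ, Z)), add(SSSZ, SZ)), add(add(Z, SZ), add(Z, Z))))
  [5] S(add(S(add(add(SZ, Z), add(SSSZ, SZ))), add(add(Z, SZ), add(Z, Z))))
  [6] S(S(add(add(add(SZ, Z), add(SSSZ, SZ)), add(add(Z, SZ), add(Z, Z)))))
  [7] S(S(add(add(S(add(Z, Z)), add(SSSZ, SZ)), add(add(Z, SZ), add(Z, Z)))))
  [8] S(S(add(S(add(add(Z, Z), add(SSSZ, SZ))), add(add(Z, SZ), add(Z, Z)))))
  [9] S(S(S(add(add(add(Z, Z), add(SSSZ, SZ)), add(add(Z, SZ), add(Z, Z))))))
  [10] S(S(S(add(add(Z, add(SSSZ, SZ)), add(add(Z, SZ), add(Z, Z))))))
  [11] S(S(S(add(add(SSSZ, SZ), add(add(Z, SZ), add(Z, Z))))))
  [12] S(S(S(add(S(add(SSZ, SZ)), add(add(Z, SZ), add(Z, Z))))))
  [13] S(S(S(S(add(add(SSZ, SZ), add(add(Z, SZ), add(Z, Z)))))))
  [14] S(S(S(S(add(S(add(SZ, SZ)), add(add(Z, SZ), add(Z, Z)))))))
  [15] S(S(S(S(S(add(add(SZ, SZ), add(add(Z, SZ), add(Z, Z))))))))
  [16] S(S(S(S(S(add(S(add(Z, SZ)), add(add(Z, SZ), add(Z, Z))))))))
  [17] S(S(S(S(S(S(add(add(Z, SZ), add(add(Z, SZ), add(Z, Z)))))))))
  [18] S(S(S(S(S(S(add(SZ, add(add(Z, SZ), add(Z, Z)))))))))
  [19] S(S(S(S(S(S(S(add(Z, add(add(Z, SZ), add(Z, Z))))))))))
  [20] S(S(S(S(S(S(S(add(add(Z, SZ), add(Z, Z)))))))))
  [21] S(S(S(S(S(S(S(add(SZ, add(Z, Z)))))))))
  [22] S(S(S(S(S(S(S(S(add(Z, add(Z, Z))))))))))
  [23] S(S(S(S(S(S(S(S(add(Z, Z)))))))))
  [24] S^8(Z)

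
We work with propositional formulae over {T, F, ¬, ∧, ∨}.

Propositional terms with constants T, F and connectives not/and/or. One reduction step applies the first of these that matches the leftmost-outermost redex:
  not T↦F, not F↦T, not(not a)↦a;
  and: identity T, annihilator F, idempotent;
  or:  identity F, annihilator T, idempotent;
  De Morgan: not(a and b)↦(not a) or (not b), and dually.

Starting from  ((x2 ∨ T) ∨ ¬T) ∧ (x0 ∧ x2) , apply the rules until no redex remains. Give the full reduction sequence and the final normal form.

Answer: normal form = x0 ∧ x2  (in 3 steps)

Derivation:
  start: ((x2 ∨ T) ∨ ¬T) ∧ (x0 ∧ x2)
  [1] (T ∨ ¬T) ∧ (x0 ∧ x2)
  [2] T ∧ (x0 ∧ x2)
  [3] x0 ∧ x2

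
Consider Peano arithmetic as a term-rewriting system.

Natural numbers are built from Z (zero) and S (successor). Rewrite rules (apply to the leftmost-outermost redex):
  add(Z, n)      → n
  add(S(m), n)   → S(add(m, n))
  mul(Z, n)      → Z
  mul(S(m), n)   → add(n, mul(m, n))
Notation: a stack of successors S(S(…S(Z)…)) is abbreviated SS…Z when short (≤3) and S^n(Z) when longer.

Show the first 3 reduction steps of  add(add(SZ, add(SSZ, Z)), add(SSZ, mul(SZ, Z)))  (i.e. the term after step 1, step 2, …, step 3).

Answer: after 3 steps: S(add(add(SSZ, Z), add(SSZ, mul(SZ, Z))))

Reduction:
  start: add(add(SZ, add(SSZ, Z)), add(SSZ, mul(SZ, Z)))
  →1  add(S(add(Z, add(SSZ, Z))), add(SSZ, mul(SZ, Z)))
  →2  S(add(add(Z, add(SSZ, Z)), add(SSZ, mul(SZ, Z))))
  →3  S(add(add(SSZ, Z), add(SSZ, mul(SZ, Z))))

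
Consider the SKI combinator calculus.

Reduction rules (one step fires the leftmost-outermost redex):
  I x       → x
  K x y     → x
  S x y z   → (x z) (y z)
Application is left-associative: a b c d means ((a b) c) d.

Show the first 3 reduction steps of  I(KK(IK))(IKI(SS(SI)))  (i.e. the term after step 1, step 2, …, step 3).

  start: I(KK(IK))(IKI(SS(SI)))
  →1  KK(IK)(IKI(SS(SI)))
  →2  K(IKI(SS(SI)))
  →3  K(KI(SS(SI)))

Answer: after 3 steps: K(KI(SS(SI)))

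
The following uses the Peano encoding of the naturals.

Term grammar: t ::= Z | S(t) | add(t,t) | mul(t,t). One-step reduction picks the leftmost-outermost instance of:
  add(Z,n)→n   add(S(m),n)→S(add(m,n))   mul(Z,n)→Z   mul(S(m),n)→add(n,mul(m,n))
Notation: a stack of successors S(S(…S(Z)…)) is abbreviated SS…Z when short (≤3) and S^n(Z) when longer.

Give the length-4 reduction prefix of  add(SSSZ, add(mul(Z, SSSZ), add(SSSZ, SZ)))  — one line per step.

  start: add(SSSZ, add(mul(Z, SSSZ), add(SSSZ, SZ)))
  step 1: S(add(SSZ, add(mul(Z, SSSZ), add(SSSZ, SZ))))
  step 2: S(S(add(SZ, add(mul(Z, SSSZ), add(SSSZ, SZ)))))
  step 3: S(S(S(add(Z, add(mul(Z, SSSZ), add(SSSZ, SZ))))))
  step 4: S(S(S(add(mul(Z, SSSZ), add(SSSZ, SZ)))))

Answer: after 4 steps: S(S(S(add(mul(Z, SSSZ), add(SSSZ, SZ)))))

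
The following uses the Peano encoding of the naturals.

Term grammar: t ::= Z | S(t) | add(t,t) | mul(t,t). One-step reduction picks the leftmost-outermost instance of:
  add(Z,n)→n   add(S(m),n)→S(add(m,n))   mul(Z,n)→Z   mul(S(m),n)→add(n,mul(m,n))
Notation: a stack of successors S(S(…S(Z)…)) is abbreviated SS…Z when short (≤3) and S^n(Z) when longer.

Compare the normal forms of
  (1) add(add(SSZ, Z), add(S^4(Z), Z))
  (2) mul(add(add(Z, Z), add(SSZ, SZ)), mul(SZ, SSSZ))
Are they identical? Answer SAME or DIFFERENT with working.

Answer: DIFFERENT — A ⇓ S^6(Z), B ⇓ S^9(Z)

Derivation:
Term A:
  start: add(add(SSZ, Z), add(S^4(Z), Z))
  step 1: add(S(add(SZ, Z)), add(S^4(Z), Z))
  step 2: S(add(add(SZ, Z), add(S^4(Z), Z)))
  step 3: S(add(S(add(Z, Z)), add(S^4(Z), Z)))
  step 4: S(S(add(add(Z, Z), add(S^4(Z), Z))))
  step 5: S(S(add(Z, add(S^4(Z), Z))))
  step 6: S(S(add(S^4(Z), Z)))
  step 7: S(S(S(add(SSSZ, Z))))
  step 8: S(S(S(S(add(SSZ, Z)))))
  step 9: S(S(S(S(S(add(SZ, Z))))))
  step 10: S(S(S(S(S(S(add(Z, Z)))))))
  step 11: S^6(Z)

Term B:
  start: mul(add(add(Z, Z), add(SSZ, SZ)), mul(SZ, SSSZ))
  step 1: mul(add(Z, add(SSZ, SZ)), mul(SZ, SSSZ))
  step 2: mul(add(SSZ, SZ), mul(SZ, SSSZ))
  step 3: mul(S(add(SZ, SZ)), mul(SZ, SSSZ))
  step 4: add(mul(SZ, SSSZ), mul(add(SZ, SZ), mul(SZ, SSSZ)))
  step 5: add(add(SSSZ, mul(Z, SSSZ)), mul(add(SZ, SZ), mul(SZ, SSSZ)))
  step 6: add(S(add(SSZ, mul(Z, SSSZ))), mul(add(SZ, SZ), mul(SZ, SSSZ)))
  step 7: S(add(add(SSZ, mul(Z, SSSZ)), mul(add(SZ, SZ), mul(SZ, SSSZ))))
  step 8: S(add(S(add(SZ, mul(Z, SSSZ))), mul(add(SZ, SZ), mul(SZ, SSSZ))))
  step 9: S(S(add(add(SZ, mul(Z, SSSZ)), mul(add(SZ, SZ), mul(SZ, SSSZ)))))
  step 10: S(S(add(S(add(Z, mul(Z, SSSZ))), mul(add(SZ, SZ), mul(SZ, SSSZ)))))
  step 11: S(S(S(add(add(Z, mul(Z, SSSZ)), mul(add(SZ, SZ), mul(SZ, SSSZ))))))
  step 12: S(S(S(add(mul(Z, SSSZ), mul(add(SZ, SZ), mul(SZ, SSSZ))))))
  step 13: S(S(S(add(Z, mul(add(SZ, SZ), mul(SZ, SSSZ))))))
  step 14: S(S(S(mul(add(SZ, SZ), mul(SZ, SSSZ)))))
  step 15: S(S(S(mul(S(add(Z, SZ)), mul(SZ, SSSZ)))))
  step 16: S(S(S(add(mul(SZ, SSSZ), mul(add(Z, SZ), mul(SZ, SSSZ))))))
  step 17: S(S(S(add(add(SSSZ, mul(Z, SSSZ)), mul(add(Z, SZ), mul(SZ, SSSZ))))))
  step 18: S(S(S(add(S(add(SSZ, mul(Z, SSSZ))), mul(add(Z, SZ), mul(SZ, SSSZ))))))
  step 19: S(S(S(S(add(add(SSZ, mul(Z, SSSZ)), mul(add(Z, SZ), mul(SZ, SSSZ)))))))
  step 20: S(S(S(S(add(S(add(SZ, mul(Z, SSSZ))), mul(add(Z, SZ), mul(SZ, SSSZ)))))))
  step 21: S(S(S(S(S(add(add(SZ, mul(Z, SSSZ)), mul(add(Z, SZ), mul(SZ, SSSZ))))))))
  step 22: S(S(S(S(S(add(S(add(Z, mul(Z, SSSZ))), mul(add(Z, SZ), mul(SZ, SSSZ))))))))
  step 23: S(S(S(S(S(S(add(add(Z, mul(Z, SSSZ)), mul(add(Z, SZ), mul(SZ, SSSZ)))))))))
  step 24: S(S(S(S(S(S(add(mul(Z, SSSZ), mul(add(Z, SZ), mul(SZ, SSSZ)))))))))
  step 25: S(S(S(S(S(S(add(Z, mul(add(Z, SZ), mul(SZ, SSSZ)))))))))
  step 26: S(S(S(S(S(S(mul(add(Z, SZ), mul(SZ, SSSZ))))))))
  step 27: S(S(S(S(S(S(mul(SZ, mul(SZ, SSSZ))))))))
  step 28: S(S(S(S(S(S(add(mul(SZ, SSSZ), mul(Z, mul(SZ, SSSZ)))))))))
  step 29: S(S(S(S(S(S(add(add(SSSZ, mul(Z, SSSZ)), mul(Z, mul(SZ, SSSZ)))))))))
  step 30: S(S(S(S(S(S(add(S(add(SSZ, mul(Z, SSSZ))), mul(Z, mul(SZ, SSSZ)))))))))
  step 31: S(S(S(S(S(S(S(add(add(SSZ, mul(Z, SSSZ)), mul(Z, mul(SZ, SSSZ))))))))))
  step 32: S(S(S(S(S(S(S(add(S(add(SZ, mul(Z, SSSZ))), mul(Z, mul(SZ, SSSZ))))))))))
  step 33: S(S(S(S(S(S(S(S(add(add(SZ, mul(Z, SSSZ)), mul(Z, mul(SZ, SSSZ)))))))))))
  step 34: S(S(S(S(S(S(S(S(add(S(add(Z, mul(Z, SSSZ))), mul(Z, mul(SZ, SSSZ)))))))))))
  step 35: S(S(S(S(S(S(S(S(S(add(add(Z, mul(Z, SSSZ)), mul(Z, mul(SZ, SSSZ))))))))))))
  step 36: S(S(S(S(S(S(S(S(S(add(mul(Z, SSSZ), mul(Z, mul(SZ, SSSZ))))))))))))
  step 37: S(S(S(S(S(S(S(S(S(add(Z, mul(Z, mul(SZ, SSSZ))))))))))))
  step 38: S(S(S(S(S(S(S(S(S(mul(Z, mul(SZ, SSSZ)))))))))))
  step 39: S^9(Z)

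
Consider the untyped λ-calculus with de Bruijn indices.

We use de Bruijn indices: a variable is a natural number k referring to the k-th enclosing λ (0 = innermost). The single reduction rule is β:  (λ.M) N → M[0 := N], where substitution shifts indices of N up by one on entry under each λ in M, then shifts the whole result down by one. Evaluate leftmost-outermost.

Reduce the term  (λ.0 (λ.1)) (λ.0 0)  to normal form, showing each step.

Answer: normal form = λ.0 0  (in 3 steps)

Reduction:
  start: (λ.0 (λ.1)) (λ.0 0)
  [1] (λ.0 0) (λ.λ.0 0)
  [2] (λ.λ.0 0) (λ.λ.0 0)
  [3] λ.0 0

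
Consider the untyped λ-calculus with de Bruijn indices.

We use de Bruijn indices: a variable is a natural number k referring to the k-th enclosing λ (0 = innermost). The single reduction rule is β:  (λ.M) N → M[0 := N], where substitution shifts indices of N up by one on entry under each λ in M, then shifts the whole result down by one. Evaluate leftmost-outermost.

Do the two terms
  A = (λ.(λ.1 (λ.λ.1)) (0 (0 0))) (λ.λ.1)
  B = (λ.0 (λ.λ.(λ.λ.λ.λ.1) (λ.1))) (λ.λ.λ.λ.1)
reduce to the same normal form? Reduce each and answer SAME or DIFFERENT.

Term A:
  start: (λ.(λ.1 (λ.λ.1)) (0 (0 0))) (λ.λ.1)
  →1  (λ.(λ.λ.1) (λ.λ.1)) ((λ.λ.1) ((λ.λ.1) (λ.λ.1)))
  →2  (λ.λ.1) (λ.λ.1)
  →3  λ.λ.λ.1

Term B:
  start: (λ.0 (λ.λ.(λ.λ.λ.λ.1) (λ.1))) (λ.λ.λ.λ.1)
  →1  (λ.λ.λ.λ.1) (λ.λ.(λ.λ.λ.λ.1) (λ.1))
  →2  λ.λ.λ.1

Answer: SAME — A ⇓ λ.λ.λ.1, B ⇓ λ.λ.λ.1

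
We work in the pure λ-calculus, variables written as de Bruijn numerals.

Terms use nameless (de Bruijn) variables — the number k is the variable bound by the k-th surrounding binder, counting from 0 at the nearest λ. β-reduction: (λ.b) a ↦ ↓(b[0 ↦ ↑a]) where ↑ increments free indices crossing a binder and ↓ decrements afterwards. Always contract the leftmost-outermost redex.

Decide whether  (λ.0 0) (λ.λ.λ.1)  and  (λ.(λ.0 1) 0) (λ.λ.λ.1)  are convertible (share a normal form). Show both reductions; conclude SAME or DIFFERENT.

Term A:
  start: (λ.0 0) (λ.λ.λ.1)
  →1  (λ.λ.λ.1) (λ.λ.λ.1)
  →2  λ.λ.1

Term B:
  start: (λ.(λ.0 1) 0) (λ.λ.λ.1)
  →1  (λ.0 (λ.λ.λ.1)) (λ.λ.λ.1)
  →2  (λ.λ.λ.1) (λ.λ.λ.1)
  →3  λ.λ.1

Answer: SAME — A ⇓ λ.λ.1, B ⇓ λ.λ.1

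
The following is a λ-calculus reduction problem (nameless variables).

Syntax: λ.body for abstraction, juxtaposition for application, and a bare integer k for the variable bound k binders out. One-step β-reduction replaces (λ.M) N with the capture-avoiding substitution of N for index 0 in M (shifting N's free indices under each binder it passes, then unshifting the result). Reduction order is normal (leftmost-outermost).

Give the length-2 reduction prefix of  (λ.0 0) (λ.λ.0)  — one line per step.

Answer: after 2 steps: λ.0

Derivation:
  start: (λ.0 0) (λ.λ.0)
  →1  (λ.λ.0) (λ.λ.0)
  →2  λ.0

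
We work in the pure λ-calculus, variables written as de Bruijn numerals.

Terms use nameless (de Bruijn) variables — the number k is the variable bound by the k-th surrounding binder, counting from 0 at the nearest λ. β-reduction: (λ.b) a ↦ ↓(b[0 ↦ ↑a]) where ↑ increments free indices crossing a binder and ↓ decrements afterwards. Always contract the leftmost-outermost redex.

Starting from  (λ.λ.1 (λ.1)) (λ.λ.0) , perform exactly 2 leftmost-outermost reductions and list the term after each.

  start: (λ.λ.1 (λ.1)) (λ.λ.0)
  →1  λ.(λ.λ.0) (λ.1)
  →2  λ.λ.0

Answer: after 2 steps: λ.λ.0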